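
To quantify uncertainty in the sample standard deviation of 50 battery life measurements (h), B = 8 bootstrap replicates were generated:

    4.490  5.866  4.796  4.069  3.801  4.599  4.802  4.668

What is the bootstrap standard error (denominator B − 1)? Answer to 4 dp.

SE* = 0.6104

Bootstrap SE is the standard deviation of the 8 replicate standard deviations.
Mean of replicates: (4.490 + 5.866 + 4.796 + 4.069 + 3.801 + 4.599 + 4.802 + 4.668) / 8 = 37.09100 / 8 = 4.63638
Sum of squared deviations: (−0.14637)² + (+1.22962)² + (+0.15963)² + (−0.56738)² + (−0.83537)² + (−0.03737)² + (+0.16562)² + (+0.03163)² = 2.60848
Variance = 2.60848 / 7 = 0.37264
SE* = √0.37264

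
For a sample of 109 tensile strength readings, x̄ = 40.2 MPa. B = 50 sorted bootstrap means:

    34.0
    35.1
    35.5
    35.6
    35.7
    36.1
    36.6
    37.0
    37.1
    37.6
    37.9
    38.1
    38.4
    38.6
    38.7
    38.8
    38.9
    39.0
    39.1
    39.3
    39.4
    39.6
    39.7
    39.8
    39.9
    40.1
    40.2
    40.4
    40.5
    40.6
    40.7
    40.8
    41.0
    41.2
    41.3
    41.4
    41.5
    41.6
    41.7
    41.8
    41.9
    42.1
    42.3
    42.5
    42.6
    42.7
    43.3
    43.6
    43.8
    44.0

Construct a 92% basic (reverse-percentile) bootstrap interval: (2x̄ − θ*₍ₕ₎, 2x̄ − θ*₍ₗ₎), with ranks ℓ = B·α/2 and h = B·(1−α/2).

Percentile endpoints at ranks 2 and 48: θ*₍2₎ = 35.1, θ*₍48₎ = 43.6.
Basic interval reflects these around x̄:
  lower = 2 × 40.2 − 43.6 = 36.8
  upper = 2 × 40.2 − 35.1 = 45.3

(36.8, 45.3)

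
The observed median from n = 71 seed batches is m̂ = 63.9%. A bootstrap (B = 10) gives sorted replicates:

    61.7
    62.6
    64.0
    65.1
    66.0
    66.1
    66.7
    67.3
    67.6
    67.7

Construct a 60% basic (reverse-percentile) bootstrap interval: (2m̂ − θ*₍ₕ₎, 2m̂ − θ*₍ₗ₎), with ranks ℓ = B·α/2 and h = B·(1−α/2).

Percentile endpoints at ranks 2 and 8: θ*₍2₎ = 62.6, θ*₍8₎ = 67.3.
Basic interval reflects these around m̂:
  lower = 2 × 63.9 − 67.3 = 60.5
  upper = 2 × 63.9 − 62.6 = 65.2

(60.5, 65.2)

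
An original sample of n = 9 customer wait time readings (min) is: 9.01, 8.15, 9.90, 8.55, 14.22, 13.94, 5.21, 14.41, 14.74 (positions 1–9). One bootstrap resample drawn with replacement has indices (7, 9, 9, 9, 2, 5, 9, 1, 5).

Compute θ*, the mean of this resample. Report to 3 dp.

θ* = 12.197

Resample values: 5.21, 14.74, 14.74, 14.74, 8.15, 14.22, 14.74, 9.01, 14.22.
Mean = (5.21 + 14.74 + 14.74 + 14.74 + 8.15 + 14.22 + 14.74 + 9.01 + 14.22) / 9 = 109.770 / 9 = 12.197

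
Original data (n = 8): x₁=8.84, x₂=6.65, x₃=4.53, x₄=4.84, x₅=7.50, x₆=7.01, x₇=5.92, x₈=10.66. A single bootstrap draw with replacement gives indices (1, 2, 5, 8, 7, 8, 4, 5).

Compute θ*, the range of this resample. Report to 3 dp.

Resample values: 8.84, 6.65, 7.50, 10.66, 5.92, 10.66, 4.84, 7.50.
Range = 10.66 − 4.84 = 5.820

θ* = 5.820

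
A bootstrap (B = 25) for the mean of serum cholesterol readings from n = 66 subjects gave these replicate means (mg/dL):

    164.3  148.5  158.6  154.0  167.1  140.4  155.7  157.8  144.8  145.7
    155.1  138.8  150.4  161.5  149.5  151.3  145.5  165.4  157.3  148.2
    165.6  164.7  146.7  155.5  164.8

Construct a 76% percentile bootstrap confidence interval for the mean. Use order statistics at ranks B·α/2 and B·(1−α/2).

(144.8, 164.8)

Sorted replicates: 138.8, 140.4, 144.8, 145.5, 145.7, 146.7, 148.2, 148.5, 149.5, 150.4, 151.3, 154.0, 155.1, 155.5, 155.7, 157.3, 157.8, 158.6, 161.5, 164.3, 164.7, 164.8, 165.4, 165.6, 167.1
α = 0.24; lower rank = 25 × 0.120 = 3; upper rank = 25 × 0.880 = 22.
The 3rd smallest replicate is 144.8; the 22nd is 164.8.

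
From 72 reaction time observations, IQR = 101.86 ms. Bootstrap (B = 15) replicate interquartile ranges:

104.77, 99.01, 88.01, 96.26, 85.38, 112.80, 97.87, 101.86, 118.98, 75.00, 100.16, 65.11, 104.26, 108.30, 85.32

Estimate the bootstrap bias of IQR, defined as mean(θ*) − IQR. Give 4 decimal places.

bias = −5.6540

mean(θ*) = (104.77 + 99.01 + 88.01 + 96.26 + 85.38 + 112.80 + 97.87 + 101.86 + 118.98 + 75.00 + 100.16 + 65.11 + 104.26 + 108.30 + 85.32) / 15 = 96.20600
bias = 96.20600 − 101.86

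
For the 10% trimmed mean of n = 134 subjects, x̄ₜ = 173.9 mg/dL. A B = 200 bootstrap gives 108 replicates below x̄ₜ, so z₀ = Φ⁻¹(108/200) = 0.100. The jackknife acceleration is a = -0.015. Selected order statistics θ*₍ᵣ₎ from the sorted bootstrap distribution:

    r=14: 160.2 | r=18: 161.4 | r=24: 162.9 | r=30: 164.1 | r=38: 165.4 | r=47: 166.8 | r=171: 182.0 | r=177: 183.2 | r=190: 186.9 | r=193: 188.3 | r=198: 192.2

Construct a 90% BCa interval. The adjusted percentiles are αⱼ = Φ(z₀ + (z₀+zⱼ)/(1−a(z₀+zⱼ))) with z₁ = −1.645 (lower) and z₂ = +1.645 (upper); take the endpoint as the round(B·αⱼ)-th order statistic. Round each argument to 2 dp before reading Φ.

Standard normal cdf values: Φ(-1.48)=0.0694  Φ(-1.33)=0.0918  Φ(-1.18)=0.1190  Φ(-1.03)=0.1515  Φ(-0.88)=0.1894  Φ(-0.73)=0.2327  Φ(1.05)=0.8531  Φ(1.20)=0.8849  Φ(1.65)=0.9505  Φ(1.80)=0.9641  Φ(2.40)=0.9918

Lower: z₀ + z₁ = 0.100 + (-1.645) = -1.545; 1 − a(z₀+z₁) = 1 − (-0.015)(-1.545) = 0.9768; argument = 0.100 + (-1.545)/0.9768 = -1.4817 → -1.48.
α₁ = Φ(-1.48) = 0.0694; rank = round(200 × 0.0694) = 14; θ*₍14₎ = 160.2.
Upper: z₀ + z₂ = 1.745; 1 − a(z₀+z₂) = 1.0262; argument = 1.8005 → 1.80; α₂ = 0.9641; rank = 193; θ*₍193₎ = 188.3.

(160.2, 188.3)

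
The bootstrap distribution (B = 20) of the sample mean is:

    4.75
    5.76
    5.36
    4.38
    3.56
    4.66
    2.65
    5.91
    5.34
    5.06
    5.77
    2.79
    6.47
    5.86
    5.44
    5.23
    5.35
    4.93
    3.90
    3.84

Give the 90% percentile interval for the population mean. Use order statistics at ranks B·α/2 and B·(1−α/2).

(2.65, 5.91)

Sorted replicates: 2.65, 2.79, 3.56, 3.84, 3.90, 4.38, 4.66, 4.75, 4.93, 5.06, 5.23, 5.34, 5.35, 5.36, 5.44, 5.76, 5.77, 5.86, 5.91, 6.47
α = 0.10; lower rank = 20 × 0.050 = 1; upper rank = 20 × 0.950 = 19.
The 1st smallest replicate is 2.65; the 19th is 5.91.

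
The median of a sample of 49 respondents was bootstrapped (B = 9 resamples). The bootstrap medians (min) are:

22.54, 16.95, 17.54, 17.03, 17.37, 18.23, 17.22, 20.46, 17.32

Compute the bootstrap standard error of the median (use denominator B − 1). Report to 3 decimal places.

SE* = 1.925

Bootstrap SE is the standard deviation of the 9 replicate medians.
Mean of replicates: (22.54 + 16.95 + 17.54 + 17.03 + 17.37 + 18.23 + 17.22 + 20.46 + 17.32) / 9 = 164.6600 / 9 = 18.2956
Sum of squared deviations: (+4.2444)² + (−1.3456)² + (−0.7556)² + (−1.2656)² + (−0.9256)² + (−0.0656)² + (−1.0756)² + (+2.1644)² + (−0.9756)² = 29.6526
Variance = 29.6526 / 8 = 3.7066
SE* = √3.7066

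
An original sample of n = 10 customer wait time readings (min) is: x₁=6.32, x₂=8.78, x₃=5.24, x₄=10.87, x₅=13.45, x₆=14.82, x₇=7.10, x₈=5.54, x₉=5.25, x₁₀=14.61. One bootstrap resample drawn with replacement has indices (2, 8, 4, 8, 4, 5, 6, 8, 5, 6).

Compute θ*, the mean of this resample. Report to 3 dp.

Resample values: 8.78, 5.54, 10.87, 5.54, 10.87, 13.45, 14.82, 5.54, 13.45, 14.82.
Mean = (8.78 + 5.54 + 10.87 + 5.54 + 10.87 + 13.45 + 14.82 + 5.54 + 13.45 + 14.82) / 10 = 103.680 / 10 = 10.368

θ* = 10.368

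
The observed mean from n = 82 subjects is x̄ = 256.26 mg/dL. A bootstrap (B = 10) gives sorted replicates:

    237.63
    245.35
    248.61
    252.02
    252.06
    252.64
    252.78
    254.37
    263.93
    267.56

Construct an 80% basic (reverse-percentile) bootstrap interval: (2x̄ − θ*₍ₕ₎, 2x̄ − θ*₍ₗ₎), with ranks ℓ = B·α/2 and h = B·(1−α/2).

(248.59, 274.89)

Percentile endpoints at ranks 1 and 9: θ*₍1₎ = 237.63, θ*₍9₎ = 263.93.
Basic interval reflects these around x̄:
  lower = 2 × 256.26 − 263.93 = 248.59
  upper = 2 × 256.26 − 237.63 = 274.89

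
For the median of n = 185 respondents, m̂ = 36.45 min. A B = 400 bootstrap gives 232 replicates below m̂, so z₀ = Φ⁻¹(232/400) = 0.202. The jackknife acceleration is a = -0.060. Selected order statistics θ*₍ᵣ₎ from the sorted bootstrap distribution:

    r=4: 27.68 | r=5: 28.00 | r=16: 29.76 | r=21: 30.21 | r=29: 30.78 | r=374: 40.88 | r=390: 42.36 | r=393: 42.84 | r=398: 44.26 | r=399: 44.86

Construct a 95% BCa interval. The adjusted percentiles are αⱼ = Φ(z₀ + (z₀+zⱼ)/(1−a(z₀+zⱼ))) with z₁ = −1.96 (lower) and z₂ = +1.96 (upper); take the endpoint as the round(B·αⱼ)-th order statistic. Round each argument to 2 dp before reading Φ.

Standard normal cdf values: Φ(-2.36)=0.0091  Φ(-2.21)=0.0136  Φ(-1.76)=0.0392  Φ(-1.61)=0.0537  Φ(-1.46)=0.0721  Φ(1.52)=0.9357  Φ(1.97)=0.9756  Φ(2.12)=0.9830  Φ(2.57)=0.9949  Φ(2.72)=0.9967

Lower: z₀ + z₁ = 0.202 + (-1.960) = -1.758; 1 − a(z₀+z₁) = 1 − (-0.060)(-1.758) = 0.8945; argument = 0.202 + (-1.758)/0.8945 = -1.7633 → -1.76.
α₁ = Φ(-1.76) = 0.0392; rank = round(400 × 0.0392) = 16; θ*₍16₎ = 29.76.
Upper: z₀ + z₂ = 2.162; 1 − a(z₀+z₂) = 1.1297; argument = 2.1157 → 2.12; α₂ = 0.9830; rank = 393; θ*₍393₎ = 42.84.

(29.76, 42.84)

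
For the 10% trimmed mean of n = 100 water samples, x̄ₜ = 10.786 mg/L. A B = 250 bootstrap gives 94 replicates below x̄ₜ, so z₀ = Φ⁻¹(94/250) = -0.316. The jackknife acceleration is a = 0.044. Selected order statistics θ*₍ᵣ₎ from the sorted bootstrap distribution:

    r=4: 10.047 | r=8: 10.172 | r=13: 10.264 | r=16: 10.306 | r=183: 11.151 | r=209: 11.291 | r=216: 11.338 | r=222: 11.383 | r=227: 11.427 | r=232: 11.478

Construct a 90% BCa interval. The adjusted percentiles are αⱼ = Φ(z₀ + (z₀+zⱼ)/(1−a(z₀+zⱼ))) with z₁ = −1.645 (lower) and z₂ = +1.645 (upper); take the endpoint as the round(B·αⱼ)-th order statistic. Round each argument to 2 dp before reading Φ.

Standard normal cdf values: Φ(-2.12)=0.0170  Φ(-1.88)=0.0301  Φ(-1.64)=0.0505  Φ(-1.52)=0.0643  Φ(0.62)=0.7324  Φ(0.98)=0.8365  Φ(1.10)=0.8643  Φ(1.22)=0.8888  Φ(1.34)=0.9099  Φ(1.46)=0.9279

Lower: z₀ + z₁ = -0.316 + (-1.645) = -1.961; 1 − a(z₀+z₁) = 1 − (0.044)(-1.961) = 1.0863; argument = -0.316 + (-1.961)/1.0863 = -2.1212 → -2.12.
α₁ = Φ(-2.12) = 0.0170; rank = round(250 × 0.0170) = 4; θ*₍4₎ = 10.047.
Upper: z₀ + z₂ = 1.329; 1 − a(z₀+z₂) = 0.9415; argument = 1.0955 → 1.10; α₂ = 0.8643; rank = 216; θ*₍216₎ = 11.338.

(10.047, 11.338)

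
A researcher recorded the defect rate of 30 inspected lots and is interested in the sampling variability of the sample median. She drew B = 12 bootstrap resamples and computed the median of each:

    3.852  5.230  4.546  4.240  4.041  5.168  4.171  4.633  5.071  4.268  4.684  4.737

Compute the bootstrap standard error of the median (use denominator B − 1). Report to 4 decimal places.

SE* = 0.4514

Bootstrap SE is the standard deviation of the 12 replicate medians.
Mean of replicates: (3.852 + 5.230 + 4.546 + 4.240 + 4.041 + 5.168 + 4.171 + 4.633 + 5.071 + 4.268 + 4.684 + 4.737) / 12 = 54.64100 / 12 = 4.55342
Sum of squared deviations: (−0.70142)² + (+0.67658)² + (−0.00742)² + (−0.31342)² + (−0.51242)² + (+0.61458)² + (−0.38242)² + (+0.07958)² + (+0.51758)² + (−0.28542)² + (+0.13058)² + (+0.18358)² = 2.24100
Variance = 2.24100 / 11 = 0.20373
SE* = √0.20373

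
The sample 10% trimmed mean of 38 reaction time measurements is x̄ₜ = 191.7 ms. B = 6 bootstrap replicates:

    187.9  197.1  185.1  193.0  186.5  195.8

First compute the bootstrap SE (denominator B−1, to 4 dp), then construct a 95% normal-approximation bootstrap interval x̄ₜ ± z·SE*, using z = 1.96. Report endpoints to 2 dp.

Mean of replicates = 190.9000; sum of squared deviations = 128.8600; SE* = √(128.8600/5) = 5.0766
Margin = 1.96 × 5.0766 = 9.950
Interval: 191.7 ± 9.950

(181.75, 201.65)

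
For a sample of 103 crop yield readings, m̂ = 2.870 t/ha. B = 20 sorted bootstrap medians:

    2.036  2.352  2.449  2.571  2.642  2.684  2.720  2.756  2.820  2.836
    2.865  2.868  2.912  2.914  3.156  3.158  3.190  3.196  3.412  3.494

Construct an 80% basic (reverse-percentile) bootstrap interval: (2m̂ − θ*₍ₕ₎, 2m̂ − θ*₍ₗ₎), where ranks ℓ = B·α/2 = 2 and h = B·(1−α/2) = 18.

Percentile endpoints at ranks 2 and 18: θ*₍2₎ = 2.352, θ*₍18₎ = 3.196.
Basic interval reflects these around m̂:
  lower = 2 × 2.870 − 3.196 = 2.544
  upper = 2 × 2.870 − 2.352 = 3.388

(2.544, 3.388)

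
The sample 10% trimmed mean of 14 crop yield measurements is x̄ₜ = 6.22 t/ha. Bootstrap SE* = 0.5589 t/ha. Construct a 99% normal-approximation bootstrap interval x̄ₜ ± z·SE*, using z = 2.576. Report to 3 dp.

(4.780, 7.660)

Margin = 2.576 × 0.5589 = 1.4397
Interval: 6.22 ± 1.4397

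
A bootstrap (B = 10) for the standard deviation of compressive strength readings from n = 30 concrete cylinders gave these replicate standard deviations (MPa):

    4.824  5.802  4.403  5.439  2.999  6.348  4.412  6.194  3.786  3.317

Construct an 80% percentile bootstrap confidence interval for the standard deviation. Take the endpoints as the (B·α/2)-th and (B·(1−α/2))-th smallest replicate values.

Sorted replicates: 2.999, 3.317, 3.786, 4.403, 4.412, 4.824, 5.439, 5.802, 6.194, 6.348
α = 0.20; lower rank = 10 × 0.100 = 1; upper rank = 10 × 0.900 = 9.
The 1st smallest replicate is 2.999; the 9th is 6.194.

(2.999, 6.194)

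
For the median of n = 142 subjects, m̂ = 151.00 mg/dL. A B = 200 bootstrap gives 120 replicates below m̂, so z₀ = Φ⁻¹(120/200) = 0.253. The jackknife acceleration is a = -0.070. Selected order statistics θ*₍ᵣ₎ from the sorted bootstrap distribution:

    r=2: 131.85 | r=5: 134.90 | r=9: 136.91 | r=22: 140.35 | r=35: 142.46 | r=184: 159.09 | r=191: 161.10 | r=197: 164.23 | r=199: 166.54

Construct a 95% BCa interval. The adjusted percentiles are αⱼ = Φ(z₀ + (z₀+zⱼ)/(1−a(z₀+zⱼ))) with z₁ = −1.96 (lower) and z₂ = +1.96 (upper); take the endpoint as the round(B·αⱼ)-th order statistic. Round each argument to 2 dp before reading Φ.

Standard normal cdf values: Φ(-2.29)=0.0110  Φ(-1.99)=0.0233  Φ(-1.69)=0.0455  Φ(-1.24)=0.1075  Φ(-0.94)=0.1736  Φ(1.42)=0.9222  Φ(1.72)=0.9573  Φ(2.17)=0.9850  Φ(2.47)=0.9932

Lower: z₀ + z₁ = 0.253 + (-1.960) = -1.707; 1 − a(z₀+z₁) = 1 − (-0.070)(-1.707) = 0.8805; argument = 0.253 + (-1.707)/0.8805 = -1.6856 → -1.69.
α₁ = Φ(-1.69) = 0.0455; rank = round(200 × 0.0455) = 9; θ*₍9₎ = 136.91.
Upper: z₀ + z₂ = 2.213; 1 − a(z₀+z₂) = 1.1549; argument = 2.1692 → 2.17; α₂ = 0.9850; rank = 197; θ*₍197₎ = 164.23.

(136.91, 164.23)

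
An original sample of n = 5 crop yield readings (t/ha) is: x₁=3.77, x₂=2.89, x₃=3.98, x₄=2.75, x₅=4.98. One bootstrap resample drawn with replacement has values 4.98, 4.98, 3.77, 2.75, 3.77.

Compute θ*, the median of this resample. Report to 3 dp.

θ* = 3.770

Sorted: 2.75, 3.77, 3.77, 4.98, 4.98
Median = middle value = 3.770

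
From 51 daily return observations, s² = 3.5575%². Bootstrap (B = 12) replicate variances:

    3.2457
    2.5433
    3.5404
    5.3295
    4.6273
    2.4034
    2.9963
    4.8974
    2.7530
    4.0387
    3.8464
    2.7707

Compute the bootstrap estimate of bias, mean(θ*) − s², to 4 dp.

mean(θ*) = (3.2457 + 2.5433 + 3.5404 + 5.3295 + 4.6273 + 2.4034 + 2.9963 + 4.8974 + 2.7530 + 4.0387 + 3.8464 + 2.7707) / 12 = 3.58268
bias = 3.58268 − 3.5575

bias = +0.0252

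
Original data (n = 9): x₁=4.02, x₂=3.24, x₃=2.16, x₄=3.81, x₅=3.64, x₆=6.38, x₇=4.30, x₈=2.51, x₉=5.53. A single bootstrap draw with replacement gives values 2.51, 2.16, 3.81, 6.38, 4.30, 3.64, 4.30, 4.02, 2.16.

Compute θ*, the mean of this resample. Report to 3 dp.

Mean = (2.51 + 2.16 + 3.81 + 6.38 + 4.30 + 3.64 + 4.30 + 4.02 + 2.16) / 9 = 33.280 / 9 = 3.698

θ* = 3.698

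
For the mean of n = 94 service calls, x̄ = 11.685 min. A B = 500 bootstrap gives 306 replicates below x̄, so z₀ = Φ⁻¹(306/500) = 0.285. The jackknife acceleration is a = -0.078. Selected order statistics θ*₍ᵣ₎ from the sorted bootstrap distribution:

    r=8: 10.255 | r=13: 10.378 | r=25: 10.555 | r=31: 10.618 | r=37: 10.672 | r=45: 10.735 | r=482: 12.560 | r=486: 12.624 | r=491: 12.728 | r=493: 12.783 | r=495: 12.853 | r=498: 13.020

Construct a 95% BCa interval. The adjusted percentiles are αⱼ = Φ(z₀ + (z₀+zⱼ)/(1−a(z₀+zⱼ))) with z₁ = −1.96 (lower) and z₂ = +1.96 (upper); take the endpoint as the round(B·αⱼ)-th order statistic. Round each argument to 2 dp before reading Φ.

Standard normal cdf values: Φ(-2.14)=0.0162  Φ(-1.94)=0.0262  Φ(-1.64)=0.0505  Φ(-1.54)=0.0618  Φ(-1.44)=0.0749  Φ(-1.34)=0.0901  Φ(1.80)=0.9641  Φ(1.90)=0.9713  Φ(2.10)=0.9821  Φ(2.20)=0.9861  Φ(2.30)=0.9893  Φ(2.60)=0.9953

(10.555, 12.783)

Lower: z₀ + z₁ = 0.285 + (-1.960) = -1.675; 1 − a(z₀+z₁) = 1 − (-0.078)(-1.675) = 0.8693; argument = 0.285 + (-1.675)/0.8693 = -1.6417 → -1.64.
α₁ = Φ(-1.64) = 0.0505; rank = round(500 × 0.0505) = 25; θ*₍25₎ = 10.555.
Upper: z₀ + z₂ = 2.245; 1 − a(z₀+z₂) = 1.1751; argument = 2.1955 → 2.20; α₂ = 0.9861; rank = 493; θ*₍493₎ = 12.783.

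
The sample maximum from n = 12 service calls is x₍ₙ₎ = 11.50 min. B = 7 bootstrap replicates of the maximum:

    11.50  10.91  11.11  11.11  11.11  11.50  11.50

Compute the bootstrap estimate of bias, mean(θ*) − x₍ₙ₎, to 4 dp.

mean(θ*) = (11.50 + 10.91 + 11.11 + 11.11 + 11.11 + 11.50 + 11.50) / 7 = 11.24857
bias = 11.24857 − 11.50

bias = −0.2514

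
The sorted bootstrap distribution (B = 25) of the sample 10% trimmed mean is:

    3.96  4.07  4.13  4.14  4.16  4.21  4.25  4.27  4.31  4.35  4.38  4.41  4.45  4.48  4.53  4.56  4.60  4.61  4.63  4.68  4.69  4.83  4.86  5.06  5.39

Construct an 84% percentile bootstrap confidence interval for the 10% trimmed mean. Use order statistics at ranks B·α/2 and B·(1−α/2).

(4.07, 4.86)

α = 0.16; lower rank = 25 × 0.080 = 2; upper rank = 25 × 0.920 = 23.
The 2nd smallest replicate is 4.07; the 23rd is 4.86.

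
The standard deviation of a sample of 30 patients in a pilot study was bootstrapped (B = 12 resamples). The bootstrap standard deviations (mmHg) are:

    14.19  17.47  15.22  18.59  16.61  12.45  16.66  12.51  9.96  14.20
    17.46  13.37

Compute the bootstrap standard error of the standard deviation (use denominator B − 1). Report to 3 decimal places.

SE* = 2.565

Bootstrap SE is the standard deviation of the 12 replicate standard deviations.
Mean of replicates: (14.19 + 17.47 + 15.22 + 18.59 + 16.61 + 12.45 + 16.66 + 12.51 + 9.96 + 14.20 + 17.46 + 13.37) / 12 = 178.6900 / 12 = 14.8908
Sum of squared deviations: (−0.7008)² + (+2.5792)² + (+0.3292)² + (+3.6992)² + (+1.7192)² + (−2.4408)² + (+1.7692)² + (−2.3808)² + (−4.9308)² + (−0.6908)² + (+2.5692)² + (−1.5208)² = 72.3509
Variance = 72.3509 / 11 = 6.5774
SE* = √6.5774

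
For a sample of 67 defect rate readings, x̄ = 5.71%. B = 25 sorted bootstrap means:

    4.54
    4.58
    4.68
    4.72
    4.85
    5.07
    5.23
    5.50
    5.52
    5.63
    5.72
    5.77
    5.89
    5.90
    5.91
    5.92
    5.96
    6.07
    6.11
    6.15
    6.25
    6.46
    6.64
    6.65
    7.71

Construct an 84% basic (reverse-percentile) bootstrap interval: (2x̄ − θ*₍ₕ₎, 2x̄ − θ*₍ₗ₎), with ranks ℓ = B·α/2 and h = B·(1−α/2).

Percentile endpoints at ranks 2 and 23: θ*₍2₎ = 4.58, θ*₍23₎ = 6.64.
Basic interval reflects these around x̄:
  lower = 2 × 5.71 − 6.64 = 4.78
  upper = 2 × 5.71 − 4.58 = 6.84

(4.78, 6.84)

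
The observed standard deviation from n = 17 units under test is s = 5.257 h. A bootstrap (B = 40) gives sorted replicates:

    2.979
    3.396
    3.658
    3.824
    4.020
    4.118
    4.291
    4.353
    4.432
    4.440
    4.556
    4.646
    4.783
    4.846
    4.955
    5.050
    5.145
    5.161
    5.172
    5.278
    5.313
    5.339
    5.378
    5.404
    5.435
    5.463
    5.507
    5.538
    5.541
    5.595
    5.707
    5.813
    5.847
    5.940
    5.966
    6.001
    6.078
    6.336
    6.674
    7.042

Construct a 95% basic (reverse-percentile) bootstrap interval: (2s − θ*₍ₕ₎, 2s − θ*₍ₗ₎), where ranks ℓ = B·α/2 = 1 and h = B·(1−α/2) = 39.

Percentile endpoints at ranks 1 and 39: θ*₍1₎ = 2.979, θ*₍39₎ = 6.674.
Basic interval reflects these around s:
  lower = 2 × 5.257 − 6.674 = 3.840
  upper = 2 × 5.257 − 2.979 = 7.535

(3.840, 7.535)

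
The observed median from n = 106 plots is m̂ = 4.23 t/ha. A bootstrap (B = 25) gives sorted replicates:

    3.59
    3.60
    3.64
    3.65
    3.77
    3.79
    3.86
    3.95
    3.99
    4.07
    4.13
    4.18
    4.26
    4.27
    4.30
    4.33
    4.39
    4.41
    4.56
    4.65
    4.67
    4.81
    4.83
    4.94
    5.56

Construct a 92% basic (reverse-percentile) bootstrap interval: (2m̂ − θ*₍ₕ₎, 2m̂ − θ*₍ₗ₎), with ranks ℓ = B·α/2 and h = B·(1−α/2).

(3.52, 4.87)

Percentile endpoints at ranks 1 and 24: θ*₍1₎ = 3.59, θ*₍24₎ = 4.94.
Basic interval reflects these around m̂:
  lower = 2 × 4.23 − 4.94 = 3.52
  upper = 2 × 4.23 − 3.59 = 4.87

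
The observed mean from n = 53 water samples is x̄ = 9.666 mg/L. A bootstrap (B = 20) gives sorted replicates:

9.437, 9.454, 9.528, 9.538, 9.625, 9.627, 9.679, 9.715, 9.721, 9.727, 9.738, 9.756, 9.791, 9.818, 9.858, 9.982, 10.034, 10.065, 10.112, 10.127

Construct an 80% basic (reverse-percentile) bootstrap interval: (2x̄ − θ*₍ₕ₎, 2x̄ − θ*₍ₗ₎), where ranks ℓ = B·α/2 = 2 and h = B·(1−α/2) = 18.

Percentile endpoints at ranks 2 and 18: θ*₍2₎ = 9.454, θ*₍18₎ = 10.065.
Basic interval reflects these around x̄:
  lower = 2 × 9.666 − 10.065 = 9.267
  upper = 2 × 9.666 − 9.454 = 9.878

(9.267, 9.878)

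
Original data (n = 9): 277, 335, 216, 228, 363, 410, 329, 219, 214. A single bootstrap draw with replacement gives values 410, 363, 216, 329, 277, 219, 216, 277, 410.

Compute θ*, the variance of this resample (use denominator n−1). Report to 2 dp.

Mean = 301.8889; sum of squared deviations = 50708.8889
s² = 50708.8889 / 8 = 6338.6111

θ* = 6338.61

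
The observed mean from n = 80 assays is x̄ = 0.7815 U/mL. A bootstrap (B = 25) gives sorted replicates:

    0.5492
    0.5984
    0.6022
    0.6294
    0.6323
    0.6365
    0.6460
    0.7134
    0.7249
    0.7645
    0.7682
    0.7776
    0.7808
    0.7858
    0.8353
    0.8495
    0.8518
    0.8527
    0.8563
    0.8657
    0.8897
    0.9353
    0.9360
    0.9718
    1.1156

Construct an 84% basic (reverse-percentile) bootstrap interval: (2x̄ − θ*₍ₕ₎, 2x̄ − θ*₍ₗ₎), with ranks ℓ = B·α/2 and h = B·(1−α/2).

(0.6270, 0.9646)

Percentile endpoints at ranks 2 and 23: θ*₍2₎ = 0.5984, θ*₍23₎ = 0.9360.
Basic interval reflects these around x̄:
  lower = 2 × 0.7815 − 0.9360 = 0.6270
  upper = 2 × 0.7815 − 0.5984 = 0.9646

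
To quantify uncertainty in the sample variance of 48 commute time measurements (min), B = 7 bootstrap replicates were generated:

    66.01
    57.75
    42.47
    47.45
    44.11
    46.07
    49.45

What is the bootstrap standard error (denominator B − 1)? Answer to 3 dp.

Bootstrap SE is the standard deviation of the 7 replicate variances.
Mean of replicates: (66.01 + 57.75 + 42.47 + 47.45 + 44.11 + 46.07 + 49.45) / 7 = 353.3100 / 7 = 50.4729
Sum of squared deviations: (+15.5371)² + (+7.2771)² + (−8.0029)² + (−3.0229)² + (−6.3629)² + (−4.4029)² + (−1.0229)² = 428.4603
Variance = 428.4603 / 6 = 71.4101
SE* = √71.4101

SE* = 8.450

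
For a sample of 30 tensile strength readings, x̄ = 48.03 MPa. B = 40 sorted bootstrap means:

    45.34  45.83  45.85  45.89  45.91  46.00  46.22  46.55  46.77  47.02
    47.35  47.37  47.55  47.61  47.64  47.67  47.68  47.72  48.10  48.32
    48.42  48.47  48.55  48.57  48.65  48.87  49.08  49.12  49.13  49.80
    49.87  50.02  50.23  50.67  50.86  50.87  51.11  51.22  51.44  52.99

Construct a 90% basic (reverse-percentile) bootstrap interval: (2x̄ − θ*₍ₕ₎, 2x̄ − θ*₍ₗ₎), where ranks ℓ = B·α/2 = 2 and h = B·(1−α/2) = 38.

(44.84, 50.23)

Percentile endpoints at ranks 2 and 38: θ*₍2₎ = 45.83, θ*₍38₎ = 51.22.
Basic interval reflects these around x̄:
  lower = 2 × 48.03 − 51.22 = 44.84
  upper = 2 × 48.03 − 45.83 = 50.23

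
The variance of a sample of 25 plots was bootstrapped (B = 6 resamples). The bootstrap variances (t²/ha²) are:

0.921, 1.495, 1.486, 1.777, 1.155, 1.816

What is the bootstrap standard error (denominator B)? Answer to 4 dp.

Bootstrap SE is the standard deviation of the 6 replicate variances.
Mean of replicates: (0.921 + 1.495 + 1.486 + 1.777 + 1.155 + 1.816) / 6 = 8.65000 / 6 = 1.44167
Sum of squared deviations: (−0.52067)² + (+0.05333)² + (+0.04433)² + (+0.33533)² + (−0.28667)² + (+0.37433)² = 0.61066
Variance = 0.61066 / 6 = 0.10178
SE* = √0.10178

SE* = 0.3190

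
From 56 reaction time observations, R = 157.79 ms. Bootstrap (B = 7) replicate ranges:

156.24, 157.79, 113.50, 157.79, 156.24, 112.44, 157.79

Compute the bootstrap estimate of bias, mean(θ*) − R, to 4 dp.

mean(θ*) = (156.24 + 157.79 + 113.50 + 157.79 + 156.24 + 112.44 + 157.79) / 7 = 144.54143
bias = 144.54143 − 157.79

bias = −13.2486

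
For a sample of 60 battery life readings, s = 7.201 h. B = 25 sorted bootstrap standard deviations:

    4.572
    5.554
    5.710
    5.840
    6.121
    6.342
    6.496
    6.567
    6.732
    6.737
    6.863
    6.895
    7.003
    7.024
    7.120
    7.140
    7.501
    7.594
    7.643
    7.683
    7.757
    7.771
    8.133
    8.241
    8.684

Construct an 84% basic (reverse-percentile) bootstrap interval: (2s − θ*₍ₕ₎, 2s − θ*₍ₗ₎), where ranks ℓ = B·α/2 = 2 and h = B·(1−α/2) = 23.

Percentile endpoints at ranks 2 and 23: θ*₍2₎ = 5.554, θ*₍23₎ = 8.133.
Basic interval reflects these around s:
  lower = 2 × 7.201 − 8.133 = 6.269
  upper = 2 × 7.201 − 5.554 = 8.848

(6.269, 8.848)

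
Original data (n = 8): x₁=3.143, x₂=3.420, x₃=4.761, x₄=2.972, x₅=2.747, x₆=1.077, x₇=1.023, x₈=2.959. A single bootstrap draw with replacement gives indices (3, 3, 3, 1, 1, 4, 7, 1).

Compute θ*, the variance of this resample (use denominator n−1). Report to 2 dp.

Resample values: 4.761, 4.761, 4.761, 3.143, 3.143, 2.972, 1.023, 3.143.
Mean = 3.4634; sum of squared deviations = 11.5563
s² = 11.5563 / 7 = 1.6509

θ* = 1.65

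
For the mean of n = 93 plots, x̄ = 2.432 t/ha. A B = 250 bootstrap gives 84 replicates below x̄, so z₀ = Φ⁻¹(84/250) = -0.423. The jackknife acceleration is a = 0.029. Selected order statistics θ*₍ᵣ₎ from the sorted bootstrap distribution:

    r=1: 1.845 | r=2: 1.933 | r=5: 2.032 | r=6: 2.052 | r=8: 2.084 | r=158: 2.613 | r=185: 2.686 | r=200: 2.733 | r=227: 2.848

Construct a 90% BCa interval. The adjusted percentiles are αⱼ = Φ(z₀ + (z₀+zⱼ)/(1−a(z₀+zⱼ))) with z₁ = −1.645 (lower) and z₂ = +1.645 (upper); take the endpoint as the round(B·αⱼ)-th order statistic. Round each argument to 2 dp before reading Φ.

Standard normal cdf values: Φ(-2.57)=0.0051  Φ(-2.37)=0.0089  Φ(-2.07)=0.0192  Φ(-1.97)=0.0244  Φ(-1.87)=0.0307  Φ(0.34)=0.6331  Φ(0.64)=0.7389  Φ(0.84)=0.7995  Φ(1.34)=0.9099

Lower: z₀ + z₁ = -0.423 + (-1.645) = -2.068; 1 − a(z₀+z₁) = 1 − (0.029)(-2.068) = 1.0600; argument = -0.423 + (-2.068)/1.0600 = -2.3740 → -2.37.
α₁ = Φ(-2.37) = 0.0089; rank = round(250 × 0.0089) = 2; θ*₍2₎ = 1.933.
Upper: z₀ + z₂ = 1.222; 1 − a(z₀+z₂) = 0.9646; argument = 0.8439 → 0.84; α₂ = 0.7995; rank = 200; θ*₍200₎ = 2.733.

(1.933, 2.733)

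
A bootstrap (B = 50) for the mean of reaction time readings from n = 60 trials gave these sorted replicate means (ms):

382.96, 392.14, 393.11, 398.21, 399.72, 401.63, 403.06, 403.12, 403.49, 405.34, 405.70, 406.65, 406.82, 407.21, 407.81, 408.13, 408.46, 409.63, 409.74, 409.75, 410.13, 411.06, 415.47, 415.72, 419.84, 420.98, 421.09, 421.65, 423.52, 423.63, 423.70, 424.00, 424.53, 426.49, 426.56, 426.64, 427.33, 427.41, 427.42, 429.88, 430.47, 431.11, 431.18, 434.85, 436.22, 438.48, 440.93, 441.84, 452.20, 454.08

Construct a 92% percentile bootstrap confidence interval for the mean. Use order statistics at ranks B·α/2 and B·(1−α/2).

(392.14, 441.84)

α = 0.08; lower rank = 50 × 0.040 = 2; upper rank = 50 × 0.960 = 48.
The 2nd smallest replicate is 392.14; the 48th is 441.84.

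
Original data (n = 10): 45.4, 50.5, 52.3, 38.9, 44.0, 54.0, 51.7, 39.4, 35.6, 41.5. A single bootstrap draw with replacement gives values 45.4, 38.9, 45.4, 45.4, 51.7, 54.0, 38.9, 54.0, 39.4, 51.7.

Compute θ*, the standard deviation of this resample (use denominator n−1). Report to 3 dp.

θ* = 6.111

Mean = 46.4800; sum of squared deviations = 336.1360
s² = 336.1360 / 9 = 37.3484
s = √37.3484 = 6.111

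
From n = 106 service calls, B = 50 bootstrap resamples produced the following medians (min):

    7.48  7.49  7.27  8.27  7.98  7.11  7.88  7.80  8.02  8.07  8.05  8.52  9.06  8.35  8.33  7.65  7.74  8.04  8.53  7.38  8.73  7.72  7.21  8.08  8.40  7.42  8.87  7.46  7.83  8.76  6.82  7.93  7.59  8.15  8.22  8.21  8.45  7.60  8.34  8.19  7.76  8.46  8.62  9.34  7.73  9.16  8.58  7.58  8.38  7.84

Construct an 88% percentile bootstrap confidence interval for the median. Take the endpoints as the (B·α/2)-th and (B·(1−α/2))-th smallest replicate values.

(7.21, 8.87)

Sorted replicates: 6.82, 7.11, 7.21, 7.27, 7.38, 7.42, 7.46, 7.48, 7.49, 7.58, 7.59, 7.60, 7.65, 7.72, 7.73, 7.74, 7.76, 7.80, 7.83, 7.84, 7.88, 7.93, 7.98, 8.02, 8.04, 8.05, 8.07, 8.08, 8.15, 8.19, 8.21, 8.22, 8.27, 8.33, 8.34, 8.35, 8.38, 8.40, 8.45, 8.46, 8.52, 8.53, 8.58, 8.62, 8.73, 8.76, 8.87, 9.06, 9.16, 9.34
α = 0.12; lower rank = 50 × 0.060 = 3; upper rank = 50 × 0.940 = 47.
The 3rd smallest replicate is 7.21; the 47th is 8.87.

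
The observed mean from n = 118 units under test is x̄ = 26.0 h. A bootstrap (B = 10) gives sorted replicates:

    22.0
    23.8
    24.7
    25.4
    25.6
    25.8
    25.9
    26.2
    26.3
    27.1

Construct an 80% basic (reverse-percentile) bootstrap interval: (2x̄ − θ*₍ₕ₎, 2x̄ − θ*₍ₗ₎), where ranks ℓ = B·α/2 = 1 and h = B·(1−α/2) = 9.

(25.7, 30.0)

Percentile endpoints at ranks 1 and 9: θ*₍1₎ = 22.0, θ*₍9₎ = 26.3.
Basic interval reflects these around x̄:
  lower = 2 × 26.0 − 26.3 = 25.7
  upper = 2 × 26.0 − 22.0 = 30.0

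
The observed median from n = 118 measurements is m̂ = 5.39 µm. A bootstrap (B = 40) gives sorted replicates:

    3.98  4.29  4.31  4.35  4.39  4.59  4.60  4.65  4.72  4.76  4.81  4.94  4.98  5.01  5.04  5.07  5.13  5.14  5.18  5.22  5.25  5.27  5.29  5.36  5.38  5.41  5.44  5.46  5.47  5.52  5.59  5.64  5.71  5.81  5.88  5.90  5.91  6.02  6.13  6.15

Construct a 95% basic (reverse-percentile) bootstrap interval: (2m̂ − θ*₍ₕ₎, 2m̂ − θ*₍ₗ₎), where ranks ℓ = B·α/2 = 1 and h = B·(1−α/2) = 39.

Percentile endpoints at ranks 1 and 39: θ*₍1₎ = 3.98, θ*₍39₎ = 6.13.
Basic interval reflects these around m̂:
  lower = 2 × 5.39 − 6.13 = 4.65
  upper = 2 × 5.39 − 3.98 = 6.80

(4.65, 6.80)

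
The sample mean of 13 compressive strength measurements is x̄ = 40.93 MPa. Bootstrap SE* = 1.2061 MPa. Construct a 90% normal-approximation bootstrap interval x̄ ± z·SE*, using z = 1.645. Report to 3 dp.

Margin = 1.645 × 1.2061 = 1.9840
Interval: 40.93 ± 1.9840

(38.946, 42.914)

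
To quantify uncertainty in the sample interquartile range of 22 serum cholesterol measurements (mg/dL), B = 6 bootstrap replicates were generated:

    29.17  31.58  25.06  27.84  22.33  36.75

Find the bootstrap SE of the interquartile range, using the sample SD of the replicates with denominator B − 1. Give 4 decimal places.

Bootstrap SE is the standard deviation of the 6 replicate interquartile ranges.
Mean of replicates: (29.17 + 31.58 + 25.06 + 27.84 + 22.33 + 36.75) / 6 = 172.73000 / 6 = 28.78833
Sum of squared deviations: (+0.38167)² + (+2.79167)² + (−3.72833)² + (−0.94833)² + (−6.45833)² + (+7.96167)² = 127.83708
Variance = 127.83708 / 5 = 25.56742
SE* = √25.56742

SE* = 5.0564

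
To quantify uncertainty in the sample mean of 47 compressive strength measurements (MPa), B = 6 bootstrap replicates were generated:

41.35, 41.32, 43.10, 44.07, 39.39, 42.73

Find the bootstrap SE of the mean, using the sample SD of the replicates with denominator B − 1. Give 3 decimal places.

SE* = 1.657

Bootstrap SE is the standard deviation of the 6 replicate means.
Mean of replicates: (41.35 + 41.32 + 43.10 + 44.07 + 39.39 + 42.73) / 6 = 251.9600 / 6 = 41.9933
Sum of squared deviations: (−0.6433)² + (−0.6733)² + (+1.1067)² + (+2.0767)² + (−2.6033)² + (+0.7367)² = 13.7245
Variance = 13.7245 / 5 = 2.7449
SE* = √2.7449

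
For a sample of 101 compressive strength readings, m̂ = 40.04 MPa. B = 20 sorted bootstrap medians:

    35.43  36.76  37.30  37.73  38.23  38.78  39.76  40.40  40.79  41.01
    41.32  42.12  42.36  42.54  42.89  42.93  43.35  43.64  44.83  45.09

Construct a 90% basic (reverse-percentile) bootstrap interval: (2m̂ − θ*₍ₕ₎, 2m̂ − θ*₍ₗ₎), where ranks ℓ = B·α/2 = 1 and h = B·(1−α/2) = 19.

(35.25, 44.65)

Percentile endpoints at ranks 1 and 19: θ*₍1₎ = 35.43, θ*₍19₎ = 44.83.
Basic interval reflects these around m̂:
  lower = 2 × 40.04 − 44.83 = 35.25
  upper = 2 × 40.04 − 35.43 = 44.65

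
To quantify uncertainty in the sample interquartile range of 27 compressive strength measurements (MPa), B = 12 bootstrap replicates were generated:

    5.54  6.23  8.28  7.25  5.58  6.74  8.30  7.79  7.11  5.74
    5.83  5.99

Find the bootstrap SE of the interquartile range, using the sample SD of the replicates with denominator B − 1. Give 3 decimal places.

SE* = 1.032

Bootstrap SE is the standard deviation of the 12 replicate interquartile ranges.
Mean of replicates: (5.54 + 6.23 + 8.28 + 7.25 + 5.58 + 6.74 + 8.30 + 7.79 + 7.11 + 5.74 + 5.83 + 5.99) / 12 = 80.3800 / 12 = 6.6983
Sum of squared deviations: (−1.1583)² + (−0.4683)² + (+1.5817)² + (+0.5517)² + (−1.1183)² + (+0.0417)² + (+1.6017)² + (+1.0917)² + (+0.4117)² + (−0.9583)² + (−0.8683)² + (−0.7083)² = 11.7202
Variance = 11.7202 / 11 = 1.0655
SE* = √1.0655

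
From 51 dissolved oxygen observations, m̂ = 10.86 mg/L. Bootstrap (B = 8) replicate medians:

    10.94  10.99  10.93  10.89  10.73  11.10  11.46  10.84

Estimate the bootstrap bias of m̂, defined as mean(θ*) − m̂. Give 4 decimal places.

mean(θ*) = (10.94 + 10.99 + 10.93 + 10.89 + 10.73 + 11.10 + 11.46 + 10.84) / 8 = 10.98500
bias = 10.98500 − 10.86

bias = +0.1250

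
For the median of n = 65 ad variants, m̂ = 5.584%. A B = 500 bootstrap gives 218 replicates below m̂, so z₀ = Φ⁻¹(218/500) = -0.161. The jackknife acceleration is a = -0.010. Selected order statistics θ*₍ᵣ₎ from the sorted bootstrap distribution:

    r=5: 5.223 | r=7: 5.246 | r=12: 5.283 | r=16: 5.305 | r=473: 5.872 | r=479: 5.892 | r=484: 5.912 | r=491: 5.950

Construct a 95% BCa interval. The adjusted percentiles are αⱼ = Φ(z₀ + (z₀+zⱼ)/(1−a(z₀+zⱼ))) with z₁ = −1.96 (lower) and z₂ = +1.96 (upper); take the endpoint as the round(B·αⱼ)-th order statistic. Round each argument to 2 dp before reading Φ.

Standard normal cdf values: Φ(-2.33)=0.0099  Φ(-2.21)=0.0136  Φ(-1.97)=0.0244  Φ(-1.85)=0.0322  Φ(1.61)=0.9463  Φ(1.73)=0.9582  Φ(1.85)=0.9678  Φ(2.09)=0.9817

(5.223, 5.872)

Lower: z₀ + z₁ = -0.161 + (-1.960) = -2.121; 1 − a(z₀+z₁) = 1 − (-0.010)(-2.121) = 0.9788; argument = -0.161 + (-2.121)/0.9788 = -2.3280 → -2.33.
α₁ = Φ(-2.33) = 0.0099; rank = round(500 × 0.0099) = 5; θ*₍5₎ = 5.223.
Upper: z₀ + z₂ = 1.799; 1 − a(z₀+z₂) = 1.0180; argument = 1.6062 → 1.61; α₂ = 0.9463; rank = 473; θ*₍473₎ = 5.872.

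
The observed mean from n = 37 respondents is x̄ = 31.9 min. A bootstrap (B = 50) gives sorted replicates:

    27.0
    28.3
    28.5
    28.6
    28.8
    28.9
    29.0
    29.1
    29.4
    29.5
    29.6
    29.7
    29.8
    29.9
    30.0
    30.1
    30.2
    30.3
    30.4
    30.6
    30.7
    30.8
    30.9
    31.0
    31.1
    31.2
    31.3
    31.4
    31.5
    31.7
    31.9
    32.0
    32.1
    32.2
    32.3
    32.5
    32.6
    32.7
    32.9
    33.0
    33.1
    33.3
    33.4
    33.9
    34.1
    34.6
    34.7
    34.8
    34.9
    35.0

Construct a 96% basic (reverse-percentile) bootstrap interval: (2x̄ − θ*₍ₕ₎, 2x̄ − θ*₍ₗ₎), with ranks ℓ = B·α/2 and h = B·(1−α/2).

(28.9, 36.8)

Percentile endpoints at ranks 1 and 49: θ*₍1₎ = 27.0, θ*₍49₎ = 34.9.
Basic interval reflects these around x̄:
  lower = 2 × 31.9 − 34.9 = 28.9
  upper = 2 × 31.9 − 27.0 = 36.8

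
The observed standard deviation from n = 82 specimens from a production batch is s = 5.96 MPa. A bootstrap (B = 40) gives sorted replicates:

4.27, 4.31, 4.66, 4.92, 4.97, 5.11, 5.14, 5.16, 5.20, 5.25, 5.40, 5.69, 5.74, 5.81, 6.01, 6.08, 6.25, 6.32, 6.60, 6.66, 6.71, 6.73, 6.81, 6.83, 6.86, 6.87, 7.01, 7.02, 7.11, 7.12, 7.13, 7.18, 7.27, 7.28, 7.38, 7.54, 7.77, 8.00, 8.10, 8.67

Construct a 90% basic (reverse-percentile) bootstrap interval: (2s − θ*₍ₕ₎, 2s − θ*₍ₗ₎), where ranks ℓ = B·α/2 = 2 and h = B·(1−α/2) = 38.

(3.92, 7.61)

Percentile endpoints at ranks 2 and 38: θ*₍2₎ = 4.31, θ*₍38₎ = 8.00.
Basic interval reflects these around s:
  lower = 2 × 5.96 − 8.00 = 3.92
  upper = 2 × 5.96 − 4.31 = 7.61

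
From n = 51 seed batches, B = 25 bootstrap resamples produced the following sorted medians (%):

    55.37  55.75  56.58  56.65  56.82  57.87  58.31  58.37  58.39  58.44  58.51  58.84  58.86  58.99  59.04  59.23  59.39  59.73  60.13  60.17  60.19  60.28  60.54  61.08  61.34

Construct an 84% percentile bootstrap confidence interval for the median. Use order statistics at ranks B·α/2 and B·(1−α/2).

(55.75, 60.54)

α = 0.16; lower rank = 25 × 0.080 = 2; upper rank = 25 × 0.920 = 23.
The 2nd smallest replicate is 55.75; the 23rd is 60.54.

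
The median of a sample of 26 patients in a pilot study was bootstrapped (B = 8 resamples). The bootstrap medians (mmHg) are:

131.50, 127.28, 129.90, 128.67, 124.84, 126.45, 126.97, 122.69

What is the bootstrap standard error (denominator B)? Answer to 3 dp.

Bootstrap SE is the standard deviation of the 8 replicate medians.
Mean of replicates: (131.50 + 127.28 + 129.90 + 128.67 + 124.84 + 126.45 + 126.97 + 122.69) / 8 = 1018.3000 / 8 = 127.2875
Sum of squared deviations: (+4.2125)² + (−0.0075)² + (+2.6125)² + (+1.3825)² + (−2.4475)² + (−0.8375)² + (−0.3175)² + (−4.5975)² = 54.4111
Variance = 54.4111 / 8 = 6.8014
SE* = √6.8014

SE* = 2.608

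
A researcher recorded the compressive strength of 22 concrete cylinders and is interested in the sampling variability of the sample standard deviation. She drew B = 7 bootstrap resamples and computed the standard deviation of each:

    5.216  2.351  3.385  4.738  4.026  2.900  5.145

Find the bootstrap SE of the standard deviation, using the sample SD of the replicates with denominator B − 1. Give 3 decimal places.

SE* = 1.128

Bootstrap SE is the standard deviation of the 7 replicate standard deviations.
Mean of replicates: (5.216 + 2.351 + 3.385 + 4.738 + 4.026 + 2.900 + 5.145) / 7 = 27.7610 / 7 = 3.9659
Sum of squared deviations: (+1.2501)² + (−1.6149)² + (−0.5809)² + (+0.7721)² + (+0.0601)² + (−1.0659)² + (+1.1791)² = 7.6343
Variance = 7.6343 / 6 = 1.2724
SE* = √1.2724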